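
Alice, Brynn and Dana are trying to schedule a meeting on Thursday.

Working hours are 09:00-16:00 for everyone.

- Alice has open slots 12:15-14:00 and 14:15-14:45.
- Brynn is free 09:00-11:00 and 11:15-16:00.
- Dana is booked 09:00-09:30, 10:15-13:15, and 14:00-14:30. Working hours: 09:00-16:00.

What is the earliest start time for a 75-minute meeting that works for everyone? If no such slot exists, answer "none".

none

Dana free within 09:00–16:00: 09:30–10:15, 13:15–14:00, 14:30–16:00.
Alice ∩ Brynn: 12:15–14:00, 14:15–14:45.
Alice ∩ Brynn ∩ Dana: 13:15–14:00, 14:30–14:45.
Windows ≥ 75 min: (none).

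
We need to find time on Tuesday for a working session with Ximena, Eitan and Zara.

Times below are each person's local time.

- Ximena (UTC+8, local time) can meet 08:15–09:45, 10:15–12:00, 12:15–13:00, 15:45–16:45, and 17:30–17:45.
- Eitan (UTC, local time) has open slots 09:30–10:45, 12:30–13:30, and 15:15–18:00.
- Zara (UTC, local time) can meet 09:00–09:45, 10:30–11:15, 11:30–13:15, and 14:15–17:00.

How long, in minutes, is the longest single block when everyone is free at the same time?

Ximena → UTC: 00:15–01:45, 02:15–04:00, 04:15–05:00, 07:45–08:45, 09:30–09:45.
Eitan → UTC: 09:30–10:45, 12:30–13:30, 15:15–18:00.
Zara → UTC: 09:00–09:45, 10:30–11:15, 11:30–13:15, 14:15–17:00.
Ximena ∩ Eitan: 09:30–09:45.
Ximena ∩ Eitan ∩ Zara: 09:30–09:45.
Single common window of 15 minutes.

15 minutes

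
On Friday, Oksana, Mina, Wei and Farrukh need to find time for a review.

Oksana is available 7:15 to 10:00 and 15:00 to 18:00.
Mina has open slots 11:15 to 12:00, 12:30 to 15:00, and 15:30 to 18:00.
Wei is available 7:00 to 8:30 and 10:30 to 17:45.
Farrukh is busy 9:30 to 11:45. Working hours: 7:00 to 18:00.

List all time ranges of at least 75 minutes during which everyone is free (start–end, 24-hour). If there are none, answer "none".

15:30–17:45

Farrukh free within 07:00–18:00: 07:00–09:30, 11:45–18:00.
Oksana ∩ Mina: 15:30–18:00.
Oksana ∩ Mina ∩ Wei: 15:30–17:45.
Oksana ∩ Mina ∩ Wei ∩ Farrukh: 15:30–17:45.
Windows ≥ 75 min: 15:30–17:45.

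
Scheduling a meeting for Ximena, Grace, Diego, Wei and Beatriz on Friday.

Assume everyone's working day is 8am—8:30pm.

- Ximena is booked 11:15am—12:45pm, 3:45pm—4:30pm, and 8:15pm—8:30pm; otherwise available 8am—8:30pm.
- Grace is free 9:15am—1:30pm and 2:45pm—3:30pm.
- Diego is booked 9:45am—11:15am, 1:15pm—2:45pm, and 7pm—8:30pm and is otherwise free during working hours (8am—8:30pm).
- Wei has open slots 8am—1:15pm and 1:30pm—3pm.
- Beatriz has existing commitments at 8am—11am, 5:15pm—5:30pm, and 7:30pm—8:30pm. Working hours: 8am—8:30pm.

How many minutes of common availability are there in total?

45 minutes

Ximena free within 08:00–20:30: 08:00–11:15, 12:45–15:45, 16:30–20:15.
Diego free within 08:00–20:30: 08:00–09:45, 11:15–13:15, 14:45–19:00.
Beatriz free within 08:00–20:30: 11:00–17:15, 17:30–19:30.
Ximena ∩ Grace: 09:15–11:15, 12:45–13:30, 14:45–15:30.
Ximena ∩ Grace ∩ Diego: 09:15–09:45, 12:45–13:15, 14:45–15:30.
Ximena ∩ Grace ∩ Diego ∩ Wei: 09:15–09:45, 12:45–13:15, 14:45–15:00.
Ximena ∩ Grace ∩ Diego ∩ Wei ∩ Beatriz: 12:45–13:15, 14:45–15:00.
Total common minutes: 30 + 15 = 45.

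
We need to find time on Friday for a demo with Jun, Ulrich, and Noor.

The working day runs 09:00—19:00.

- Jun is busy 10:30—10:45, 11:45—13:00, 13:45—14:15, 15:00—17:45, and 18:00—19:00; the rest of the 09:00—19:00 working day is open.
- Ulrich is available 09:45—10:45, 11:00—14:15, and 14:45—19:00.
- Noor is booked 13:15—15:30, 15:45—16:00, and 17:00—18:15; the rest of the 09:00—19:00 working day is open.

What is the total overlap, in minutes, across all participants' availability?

105 minutes

Jun free within 09:00–19:00: 09:00–10:30, 10:45–11:45, 13:00–13:45, 14:15–15:00, 17:45–18:00.
Noor free within 09:00–19:00: 09:00–13:15, 15:30–15:45, 16:00–17:00, 18:15–19:00.
Jun ∩ Ulrich: 09:45–10:30, 11:00–11:45, 13:00–13:45, 14:45–15:00, 17:45–18:00.
Jun ∩ Ulrich ∩ Noor: 09:45–10:30, 11:00–11:45, 13:00–13:15.
Total common minutes: 45 + 45 + 15 = 105.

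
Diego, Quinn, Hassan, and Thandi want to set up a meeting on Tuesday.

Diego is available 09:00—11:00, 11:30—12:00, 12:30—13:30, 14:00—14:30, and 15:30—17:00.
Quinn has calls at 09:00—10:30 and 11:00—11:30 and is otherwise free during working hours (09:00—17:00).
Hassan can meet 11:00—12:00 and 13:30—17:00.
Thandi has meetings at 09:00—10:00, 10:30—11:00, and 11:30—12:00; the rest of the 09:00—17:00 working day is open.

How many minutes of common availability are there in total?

120 minutes

Quinn free within 09:00–17:00: 10:30–11:00, 11:30–17:00.
Thandi free within 09:00–17:00: 10:00–10:30, 11:00–11:30, 12:00–17:00.
Diego ∩ Quinn: 10:30–11:00, 11:30–12:00, 12:30–13:30, 14:00–14:30, 15:30–17:00.
Diego ∩ Quinn ∩ Hassan: 11:30–12:00, 14:00–14:30, 15:30–17:00.
Diego ∩ Quinn ∩ Hassan ∩ Thandi: 14:00–14:30, 15:30–17:00.
Total common minutes: 30 + 90 = 120.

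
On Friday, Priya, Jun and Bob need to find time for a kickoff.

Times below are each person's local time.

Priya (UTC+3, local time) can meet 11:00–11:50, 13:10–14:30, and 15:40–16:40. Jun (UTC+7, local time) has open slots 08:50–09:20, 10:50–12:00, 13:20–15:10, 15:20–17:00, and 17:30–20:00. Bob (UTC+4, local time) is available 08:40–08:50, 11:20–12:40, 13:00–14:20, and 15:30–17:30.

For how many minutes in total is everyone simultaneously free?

Priya → UTC: 08:00–08:50, 10:10–11:30, 12:40–13:40.
Jun → UTC: 01:50–02:20, 03:50–05:00, 06:20–08:10, 08:20–10:00, 10:30–13:00.
Bob → UTC: 04:40–04:50, 07:20–08:40, 09:00–10:20, 11:30–13:30.
Priya ∩ Jun: 08:00–08:10, 08:20–08:50, 10:30–11:30, 12:40–13:00.
Priya ∩ Jun ∩ Bob: 08:00–08:10, 08:20–08:40, 12:40–13:00.
Total common minutes: 10 + 20 + 20 = 50.

50 minutes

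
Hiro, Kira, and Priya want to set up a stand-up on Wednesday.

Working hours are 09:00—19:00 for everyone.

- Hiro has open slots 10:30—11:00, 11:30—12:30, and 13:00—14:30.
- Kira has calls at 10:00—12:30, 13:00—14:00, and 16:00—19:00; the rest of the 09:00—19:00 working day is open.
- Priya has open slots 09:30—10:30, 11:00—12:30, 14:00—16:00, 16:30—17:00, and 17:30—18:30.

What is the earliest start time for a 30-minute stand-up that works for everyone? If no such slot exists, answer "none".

Kira free within 09:00–19:00: 09:00–10:00, 12:30–13:00, 14:00–16:00.
Hiro ∩ Kira: 14:00–14:30.
Hiro ∩ Kira ∩ Priya: 14:00–14:30.
Windows ≥ 30 min: 14:00–14:30.
Earliest such window starts at 14:00.

14:00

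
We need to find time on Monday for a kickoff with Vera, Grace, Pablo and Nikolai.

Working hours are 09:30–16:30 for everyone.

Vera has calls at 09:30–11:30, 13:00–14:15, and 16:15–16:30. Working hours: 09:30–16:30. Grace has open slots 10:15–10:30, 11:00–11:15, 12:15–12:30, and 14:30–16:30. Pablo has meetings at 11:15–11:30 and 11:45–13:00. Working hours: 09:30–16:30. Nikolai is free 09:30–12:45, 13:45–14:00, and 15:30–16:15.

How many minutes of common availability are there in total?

45 minutes

Vera free within 09:30–16:30: 11:30–13:00, 14:15–16:15.
Pablo free within 09:30–16:30: 09:30–11:15, 11:30–11:45, 13:00–16:30.
Vera ∩ Grace: 12:15–12:30, 14:30–16:15.
Vera ∩ Grace ∩ Pablo: 14:30–16:15.
Vera ∩ Grace ∩ Pablo ∩ Nikolai: 15:30–16:15.
Total common minutes: 45.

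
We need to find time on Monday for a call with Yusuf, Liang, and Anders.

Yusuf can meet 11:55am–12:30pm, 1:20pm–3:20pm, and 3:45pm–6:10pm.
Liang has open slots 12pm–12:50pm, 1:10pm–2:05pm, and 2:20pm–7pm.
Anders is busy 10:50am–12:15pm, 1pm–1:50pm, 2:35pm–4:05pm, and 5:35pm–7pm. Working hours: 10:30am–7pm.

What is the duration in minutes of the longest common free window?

90 minutes

Anders free within 10:30–19:00: 10:30–10:50, 12:15–13:00, 13:50–14:35, 16:05–17:35.
Yusuf ∩ Liang: 12:00–12:30, 13:20–14:05, 14:20–15:20, 15:45–18:10.
Yusuf ∩ Liang ∩ Anders: 12:15–12:30, 13:50–14:05, 14:20–14:35, 16:05–17:35.
Common window lengths: 15, 15, 15, 90 min; longest is 90.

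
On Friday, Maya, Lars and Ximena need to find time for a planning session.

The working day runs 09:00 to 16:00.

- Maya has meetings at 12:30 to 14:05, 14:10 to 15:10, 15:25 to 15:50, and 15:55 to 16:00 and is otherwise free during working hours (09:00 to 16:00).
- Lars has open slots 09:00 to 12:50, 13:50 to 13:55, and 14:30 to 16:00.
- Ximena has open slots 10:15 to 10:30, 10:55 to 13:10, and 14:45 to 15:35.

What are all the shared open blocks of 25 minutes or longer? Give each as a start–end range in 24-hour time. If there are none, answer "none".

10:55–12:30

Maya free within 09:00–16:00: 09:00–12:30, 14:05–14:10, 15:10–15:25, 15:50–15:55.
Maya ∩ Lars: 09:00–12:30, 15:10–15:25, 15:50–15:55.
Maya ∩ Lars ∩ Ximena: 10:15–10:30, 10:55–12:30, 15:10–15:25.
Windows ≥ 25 min: 10:55–12:30.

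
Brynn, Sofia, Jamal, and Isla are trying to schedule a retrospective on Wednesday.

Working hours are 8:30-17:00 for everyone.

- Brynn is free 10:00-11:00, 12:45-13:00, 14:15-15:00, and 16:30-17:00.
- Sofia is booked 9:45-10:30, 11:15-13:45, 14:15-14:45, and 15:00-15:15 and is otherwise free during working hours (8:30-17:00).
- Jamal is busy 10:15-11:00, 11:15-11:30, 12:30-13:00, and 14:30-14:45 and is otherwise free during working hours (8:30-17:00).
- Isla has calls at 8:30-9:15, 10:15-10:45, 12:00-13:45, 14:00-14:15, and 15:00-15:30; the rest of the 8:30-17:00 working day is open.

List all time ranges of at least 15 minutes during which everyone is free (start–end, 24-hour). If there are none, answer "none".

14:45–15:00, 16:30–17:00

Sofia free within 08:30–17:00: 08:30–09:45, 10:30–11:15, 13:45–14:15, 14:45–15:00, 15:15–17:00.
Jamal free within 08:30–17:00: 08:30–10:15, 11:00–11:15, 11:30–12:30, 13:00–14:30, 14:45–17:00.
Isla free within 08:30–17:00: 09:15–10:15, 10:45–12:00, 13:45–14:00, 14:15–15:00, 15:30–17:00.
Brynn ∩ Sofia: 10:30–11:00, 14:45–15:00, 16:30–17:00.
Brynn ∩ Sofia ∩ Jamal: 14:45–15:00, 16:30–17:00.
Brynn ∩ Sofia ∩ Jamal ∩ Isla: 14:45–15:00, 16:30–17:00.
Windows ≥ 15 min: 14:45–15:00, 16:30–17:00.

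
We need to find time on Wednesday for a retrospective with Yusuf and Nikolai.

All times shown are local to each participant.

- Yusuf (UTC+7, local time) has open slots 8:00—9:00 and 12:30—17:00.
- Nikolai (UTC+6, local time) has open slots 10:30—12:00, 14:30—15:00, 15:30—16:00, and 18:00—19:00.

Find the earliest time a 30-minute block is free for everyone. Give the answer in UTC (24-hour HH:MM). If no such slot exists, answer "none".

05:30

Yusuf → UTC: 01:00–02:00, 05:30–10:00.
Nikolai → UTC: 04:30–06:00, 08:30–09:00, 09:30–10:00, 12:00–13:00.
Yusuf ∩ Nikolai: 05:30–06:00, 08:30–09:00, 09:30–10:00.
Windows ≥ 30 min: 05:30–06:00, 08:30–09:00, 09:30–10:00.
Earliest such window starts at 05:30.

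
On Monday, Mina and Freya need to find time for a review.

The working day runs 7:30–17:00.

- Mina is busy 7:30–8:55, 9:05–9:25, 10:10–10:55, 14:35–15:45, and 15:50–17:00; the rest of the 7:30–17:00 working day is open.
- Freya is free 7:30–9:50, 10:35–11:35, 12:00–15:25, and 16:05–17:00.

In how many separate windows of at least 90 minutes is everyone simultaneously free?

Mina free within 07:30–17:00: 08:55–09:05, 09:25–10:10, 10:55–14:35, 15:45–15:50.
Mina ∩ Freya: 08:55–09:05, 09:25–09:50, 10:55–11:35, 12:00–14:35.
Windows ≥ 90 min: 12:00–14:35.
That's 1 window.

1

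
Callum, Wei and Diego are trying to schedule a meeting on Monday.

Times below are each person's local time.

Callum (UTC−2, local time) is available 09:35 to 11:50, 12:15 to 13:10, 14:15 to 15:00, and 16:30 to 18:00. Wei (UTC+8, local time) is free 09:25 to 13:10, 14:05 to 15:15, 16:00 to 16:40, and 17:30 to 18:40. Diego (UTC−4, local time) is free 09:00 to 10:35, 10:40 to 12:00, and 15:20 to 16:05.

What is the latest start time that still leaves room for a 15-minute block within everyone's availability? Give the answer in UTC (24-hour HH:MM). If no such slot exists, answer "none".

Callum → UTC: 11:35–13:50, 14:15–15:10, 16:15–17:00, 18:30–20:00.
Wei → UTC: 01:25–05:10, 06:05–07:15, 08:00–08:40, 09:30–10:40.
Diego → UTC: 13:00–14:35, 14:40–16:00, 19:20–20:05.
Callum ∩ Wei: (none).
Callum ∩ Wei ∩ Diego: (none).
Windows ≥ 15 min: (none).

none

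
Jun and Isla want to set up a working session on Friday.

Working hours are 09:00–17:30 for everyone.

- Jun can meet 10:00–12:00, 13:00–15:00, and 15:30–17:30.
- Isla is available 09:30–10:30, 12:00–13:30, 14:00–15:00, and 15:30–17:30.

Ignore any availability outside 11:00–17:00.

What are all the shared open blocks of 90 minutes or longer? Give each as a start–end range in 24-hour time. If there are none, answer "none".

15:30–17:00

Jun ∩ Isla: 10:00–10:30, 13:00–13:30, 14:00–15:00, 15:30–17:30.
Restricted to 11:00–17:00: 13:00–13:30, 14:00–15:00, 15:30–17:00.
Windows ≥ 90 min: 15:30–17:00.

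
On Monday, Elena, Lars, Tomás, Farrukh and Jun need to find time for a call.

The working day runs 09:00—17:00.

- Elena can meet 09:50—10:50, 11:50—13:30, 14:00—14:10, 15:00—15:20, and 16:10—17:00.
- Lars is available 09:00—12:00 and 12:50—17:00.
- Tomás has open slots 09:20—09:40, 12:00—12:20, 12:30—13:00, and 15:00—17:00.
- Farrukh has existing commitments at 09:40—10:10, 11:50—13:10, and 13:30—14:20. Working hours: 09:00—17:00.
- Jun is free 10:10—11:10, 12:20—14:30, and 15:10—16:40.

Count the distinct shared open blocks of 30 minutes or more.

Farrukh free within 09:00–17:00: 09:00–09:40, 10:10–11:50, 13:10–13:30, 14:20–17:00.
Elena ∩ Lars: 09:50–10:50, 11:50–12:00, 12:50–13:30, 14:00–14:10, 15:00–15:20, 16:10–17:00.
Elena ∩ Lars ∩ Tomás: 12:50–13:00, 15:00–15:20, 16:10–17:00.
Elena ∩ Lars ∩ Tomás ∩ Farrukh: 15:00–15:20, 16:10–17:00.
Elena ∩ Lars ∩ Tomás ∩ Farrukh ∩ Jun: 15:10–15:20, 16:10–16:40.
Windows ≥ 30 min: 16:10–16:40.
That's 1 window.

1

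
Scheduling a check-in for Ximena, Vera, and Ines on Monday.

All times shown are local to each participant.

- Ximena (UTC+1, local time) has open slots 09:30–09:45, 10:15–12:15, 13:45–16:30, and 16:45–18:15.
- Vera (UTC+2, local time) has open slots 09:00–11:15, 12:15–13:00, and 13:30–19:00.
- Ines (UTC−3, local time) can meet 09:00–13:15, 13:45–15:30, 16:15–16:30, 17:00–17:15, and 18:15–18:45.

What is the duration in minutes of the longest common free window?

165 minutes

Ximena → UTC: 08:30–08:45, 09:15–11:15, 12:45–15:30, 15:45–17:15.
Vera → UTC: 07:00–09:15, 10:15–11:00, 11:30–17:00.
Ines → UTC: 12:00–16:15, 16:45–18:30, 19:15–19:30, 20:00–20:15, 21:15–21:45.
Ximena ∩ Vera: 08:30–08:45, 10:15–11:00, 12:45–15:30, 15:45–17:00.
Ximena ∩ Vera ∩ Ines: 12:45–15:30, 15:45–16:15, 16:45–17:00.
Common window lengths: 165, 30, 15 min; longest is 165.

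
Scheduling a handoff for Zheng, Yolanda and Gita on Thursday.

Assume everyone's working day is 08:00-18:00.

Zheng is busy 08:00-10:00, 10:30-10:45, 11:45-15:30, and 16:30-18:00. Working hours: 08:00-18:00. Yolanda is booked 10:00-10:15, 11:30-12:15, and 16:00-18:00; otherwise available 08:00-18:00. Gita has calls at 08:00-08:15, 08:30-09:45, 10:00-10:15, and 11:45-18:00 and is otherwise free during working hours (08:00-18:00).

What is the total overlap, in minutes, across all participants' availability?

60 minutes

Zheng free within 08:00–18:00: 10:00–10:30, 10:45–11:45, 15:30–16:30.
Yolanda free within 08:00–18:00: 08:00–10:00, 10:15–11:30, 12:15–16:00.
Gita free within 08:00–18:00: 08:15–08:30, 09:45–10:00, 10:15–11:45.
Zheng ∩ Yolanda: 10:15–10:30, 10:45–11:30, 15:30–16:00.
Zheng ∩ Yolanda ∩ Gita: 10:15–10:30, 10:45–11:30.
Total common minutes: 15 + 45 = 60.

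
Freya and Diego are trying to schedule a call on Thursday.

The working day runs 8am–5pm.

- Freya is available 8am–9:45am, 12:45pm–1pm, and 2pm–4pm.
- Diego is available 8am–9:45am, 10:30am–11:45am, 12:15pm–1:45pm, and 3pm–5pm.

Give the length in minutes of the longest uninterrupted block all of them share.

105 minutes

Freya ∩ Diego: 08:00–09:45, 12:45–13:00, 15:00–16:00.
Common window lengths: 105, 15, 60 min; longest is 105.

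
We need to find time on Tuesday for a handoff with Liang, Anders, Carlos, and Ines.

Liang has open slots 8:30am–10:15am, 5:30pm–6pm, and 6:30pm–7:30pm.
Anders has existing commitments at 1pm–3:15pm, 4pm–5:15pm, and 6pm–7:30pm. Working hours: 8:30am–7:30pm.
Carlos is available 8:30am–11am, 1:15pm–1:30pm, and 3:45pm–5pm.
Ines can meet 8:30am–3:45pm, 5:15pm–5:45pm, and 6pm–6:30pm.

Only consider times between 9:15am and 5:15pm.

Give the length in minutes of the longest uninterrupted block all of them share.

60 minutes

Anders free within 08:30–19:30: 08:30–13:00, 15:15–16:00, 17:15–18:00.
Liang ∩ Anders: 08:30–10:15, 17:30–18:00.
Liang ∩ Anders ∩ Carlos: 08:30–10:15.
Liang ∩ Anders ∩ Carlos ∩ Ines: 08:30–10:15.
Restricted to 09:15–17:15: 09:15–10:15.
Single common window of 60 minutes.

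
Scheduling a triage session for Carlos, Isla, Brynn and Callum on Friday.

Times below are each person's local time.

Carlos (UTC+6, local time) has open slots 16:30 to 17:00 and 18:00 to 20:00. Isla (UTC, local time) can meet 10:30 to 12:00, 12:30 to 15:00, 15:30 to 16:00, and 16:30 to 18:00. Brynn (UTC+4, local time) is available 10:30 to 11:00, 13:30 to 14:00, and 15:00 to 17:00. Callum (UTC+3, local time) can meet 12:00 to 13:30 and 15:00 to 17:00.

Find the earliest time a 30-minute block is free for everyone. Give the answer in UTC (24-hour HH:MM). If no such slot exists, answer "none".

12:30

Carlos → UTC: 10:30–11:00, 12:00–14:00.
Isla → UTC: 10:30–12:00, 12:30–15:00, 15:30–16:00, 16:30–18:00.
Brynn → UTC: 06:30–07:00, 09:30–10:00, 11:00–13:00.
Callum → UTC: 09:00–10:30, 12:00–14:00.
Carlos ∩ Isla: 10:30–11:00, 12:30–14:00.
Carlos ∩ Isla ∩ Brynn: 12:30–13:00.
Carlos ∩ Isla ∩ Brynn ∩ Callum: 12:30–13:00.
Windows ≥ 30 min: 12:30–13:00.
Earliest such window starts at 12:30.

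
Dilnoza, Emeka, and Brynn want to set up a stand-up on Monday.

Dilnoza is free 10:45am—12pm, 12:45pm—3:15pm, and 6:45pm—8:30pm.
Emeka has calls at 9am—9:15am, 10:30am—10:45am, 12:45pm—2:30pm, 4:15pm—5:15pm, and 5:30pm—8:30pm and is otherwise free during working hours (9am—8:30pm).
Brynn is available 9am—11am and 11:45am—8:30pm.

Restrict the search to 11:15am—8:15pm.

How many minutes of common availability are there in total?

60 minutes

Emeka free within 09:00–20:30: 09:15–10:30, 10:45–12:45, 14:30–16:15, 17:15–17:30.
Dilnoza ∩ Emeka: 10:45–12:00, 14:30–15:15.
Dilnoza ∩ Emeka ∩ Brynn: 10:45–11:00, 11:45–12:00, 14:30–15:15.
Restricted to 11:15–20:15: 11:45–12:00, 14:30–15:15.
Total common minutes: 15 + 45 = 60.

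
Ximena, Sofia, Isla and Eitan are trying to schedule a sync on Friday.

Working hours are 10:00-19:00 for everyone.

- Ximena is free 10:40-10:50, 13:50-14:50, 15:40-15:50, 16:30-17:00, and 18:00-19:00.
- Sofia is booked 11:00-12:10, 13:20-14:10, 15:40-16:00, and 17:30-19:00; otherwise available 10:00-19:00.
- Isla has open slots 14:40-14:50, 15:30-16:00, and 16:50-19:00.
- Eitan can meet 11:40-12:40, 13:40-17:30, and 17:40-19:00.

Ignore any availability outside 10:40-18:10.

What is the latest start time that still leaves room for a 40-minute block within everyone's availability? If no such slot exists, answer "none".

none

Sofia free within 10:00–19:00: 10:00–11:00, 12:10–13:20, 14:10–15:40, 16:00–17:30.
Ximena ∩ Sofia: 10:40–10:50, 14:10–14:50, 16:30–17:00.
Ximena ∩ Sofia ∩ Isla: 14:40–14:50, 16:50–17:00.
Ximena ∩ Sofia ∩ Isla ∩ Eitan: 14:40–14:50, 16:50–17:00.
Restricted to 10:40–18:10: 14:40–14:50, 16:50–17:00.
Windows ≥ 40 min: (none).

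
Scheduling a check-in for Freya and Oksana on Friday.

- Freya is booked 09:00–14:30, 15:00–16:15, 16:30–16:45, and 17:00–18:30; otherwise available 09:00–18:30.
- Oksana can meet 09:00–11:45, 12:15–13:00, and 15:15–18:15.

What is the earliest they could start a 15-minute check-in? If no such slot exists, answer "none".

Freya free within 09:00–18:30: 14:30–15:00, 16:15–16:30, 16:45–17:00.
Freya ∩ Oksana: 16:15–16:30, 16:45–17:00.
Windows ≥ 15 min: 16:15–16:30, 16:45–17:00.
Earliest such window starts at 16:15.

16:15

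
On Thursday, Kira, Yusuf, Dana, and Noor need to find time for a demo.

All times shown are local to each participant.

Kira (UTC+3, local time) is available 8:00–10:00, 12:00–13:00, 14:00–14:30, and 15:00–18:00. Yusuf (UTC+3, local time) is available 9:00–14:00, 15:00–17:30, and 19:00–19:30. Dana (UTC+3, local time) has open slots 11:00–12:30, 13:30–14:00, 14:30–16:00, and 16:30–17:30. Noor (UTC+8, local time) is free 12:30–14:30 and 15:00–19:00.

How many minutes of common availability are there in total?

Kira → UTC: 05:00–07:00, 09:00–10:00, 11:00–11:30, 12:00–15:00.
Yusuf → UTC: 06:00–11:00, 12:00–14:30, 16:00–16:30.
Dana → UTC: 08:00–09:30, 10:30–11:00, 11:30–13:00, 13:30–14:30.
Noor → UTC: 04:30–06:30, 07:00–11:00.
Kira ∩ Yusuf: 06:00–07:00, 09:00–10:00, 12:00–14:30.
Kira ∩ Yusuf ∩ Dana: 09:00–09:30, 12:00–13:00, 13:30–14:30.
Kira ∩ Yusuf ∩ Dana ∩ Noor: 09:00–09:30.
Total common minutes: 30.

30 minutes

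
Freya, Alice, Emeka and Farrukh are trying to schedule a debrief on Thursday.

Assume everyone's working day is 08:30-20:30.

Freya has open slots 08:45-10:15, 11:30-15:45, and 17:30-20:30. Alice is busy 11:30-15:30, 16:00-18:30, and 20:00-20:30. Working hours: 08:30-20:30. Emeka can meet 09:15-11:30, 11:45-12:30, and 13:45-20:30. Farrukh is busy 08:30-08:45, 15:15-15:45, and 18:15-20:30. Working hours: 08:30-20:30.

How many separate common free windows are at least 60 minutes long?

Alice free within 08:30–20:30: 08:30–11:30, 15:30–16:00, 18:30–20:00.
Farrukh free within 08:30–20:30: 08:45–15:15, 15:45–18:15.
Freya ∩ Alice: 08:45–10:15, 15:30–15:45, 18:30–20:00.
Freya ∩ Alice ∩ Emeka: 09:15–10:15, 15:30–15:45, 18:30–20:00.
Freya ∩ Alice ∩ Emeka ∩ Farrukh: 09:15–10:15.
Windows ≥ 60 min: 09:15–10:15.
That's 1 window.

1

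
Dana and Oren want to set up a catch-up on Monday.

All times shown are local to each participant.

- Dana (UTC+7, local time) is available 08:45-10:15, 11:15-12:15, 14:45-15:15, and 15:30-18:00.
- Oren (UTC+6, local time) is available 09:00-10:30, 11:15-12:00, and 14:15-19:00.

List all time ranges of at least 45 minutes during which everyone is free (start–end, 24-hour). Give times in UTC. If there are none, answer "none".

08:30–11:00

Dana → UTC: 01:45–03:15, 04:15–05:15, 07:45–08:15, 08:30–11:00.
Oren → UTC: 03:00–04:30, 05:15–06:00, 08:15–13:00.
Dana ∩ Oren: 03:00–03:15, 04:15–04:30, 08:30–11:00.
Windows ≥ 45 min: 08:30–11:00.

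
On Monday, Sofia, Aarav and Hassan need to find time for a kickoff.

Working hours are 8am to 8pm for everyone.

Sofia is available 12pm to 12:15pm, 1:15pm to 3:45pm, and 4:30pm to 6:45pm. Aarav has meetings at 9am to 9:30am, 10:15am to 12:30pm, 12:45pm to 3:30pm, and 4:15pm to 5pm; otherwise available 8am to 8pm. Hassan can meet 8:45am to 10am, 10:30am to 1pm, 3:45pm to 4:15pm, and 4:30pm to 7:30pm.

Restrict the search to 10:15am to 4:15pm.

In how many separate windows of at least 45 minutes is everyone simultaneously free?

0

Aarav free within 08:00–20:00: 08:00–09:00, 09:30–10:15, 12:30–12:45, 15:30–16:15, 17:00–20:00.
Sofia ∩ Aarav: 15:30–15:45, 17:00–18:45.
Sofia ∩ Aarav ∩ Hassan: 17:00–18:45.
Restricted to 10:15–16:15: (none).
Windows ≥ 45 min: (none).
That's 0 windows.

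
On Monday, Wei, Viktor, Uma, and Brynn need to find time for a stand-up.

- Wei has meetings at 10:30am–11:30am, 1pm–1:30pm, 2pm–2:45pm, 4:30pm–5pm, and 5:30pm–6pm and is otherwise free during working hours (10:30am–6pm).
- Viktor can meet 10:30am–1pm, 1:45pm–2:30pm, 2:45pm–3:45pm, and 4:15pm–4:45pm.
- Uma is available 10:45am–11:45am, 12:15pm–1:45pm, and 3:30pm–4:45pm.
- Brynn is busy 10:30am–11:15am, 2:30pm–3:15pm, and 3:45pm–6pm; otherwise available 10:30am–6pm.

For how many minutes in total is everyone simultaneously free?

Wei free within 10:30–18:00: 11:30–13:00, 13:30–14:00, 14:45–16:30, 17:00–17:30.
Brynn free within 10:30–18:00: 11:15–14:30, 15:15–15:45.
Wei ∩ Viktor: 11:30–13:00, 13:45–14:00, 14:45–15:45, 16:15–16:30.
Wei ∩ Viktor ∩ Uma: 11:30–11:45, 12:15–13:00, 15:30–15:45, 16:15–16:30.
Wei ∩ Viktor ∩ Uma ∩ Brynn: 11:30–11:45, 12:15–13:00, 15:30–15:45.
Total common minutes: 15 + 45 + 15 = 75.

75 minutes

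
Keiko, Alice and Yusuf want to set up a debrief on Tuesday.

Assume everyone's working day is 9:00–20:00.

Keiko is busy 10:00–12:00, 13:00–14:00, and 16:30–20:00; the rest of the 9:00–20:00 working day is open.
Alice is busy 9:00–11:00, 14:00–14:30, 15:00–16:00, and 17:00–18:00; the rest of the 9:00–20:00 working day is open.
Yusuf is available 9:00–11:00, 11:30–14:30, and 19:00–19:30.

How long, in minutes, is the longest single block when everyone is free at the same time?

Keiko free within 09:00–20:00: 09:00–10:00, 12:00–13:00, 14:00–16:30.
Alice free within 09:00–20:00: 11:00–14:00, 14:30–15:00, 16:00–17:00, 18:00–20:00.
Keiko ∩ Alice: 12:00–13:00, 14:30–15:00, 16:00–16:30.
Keiko ∩ Alice ∩ Yusuf: 12:00–13:00.
Single common window of 60 minutes.

60 minutes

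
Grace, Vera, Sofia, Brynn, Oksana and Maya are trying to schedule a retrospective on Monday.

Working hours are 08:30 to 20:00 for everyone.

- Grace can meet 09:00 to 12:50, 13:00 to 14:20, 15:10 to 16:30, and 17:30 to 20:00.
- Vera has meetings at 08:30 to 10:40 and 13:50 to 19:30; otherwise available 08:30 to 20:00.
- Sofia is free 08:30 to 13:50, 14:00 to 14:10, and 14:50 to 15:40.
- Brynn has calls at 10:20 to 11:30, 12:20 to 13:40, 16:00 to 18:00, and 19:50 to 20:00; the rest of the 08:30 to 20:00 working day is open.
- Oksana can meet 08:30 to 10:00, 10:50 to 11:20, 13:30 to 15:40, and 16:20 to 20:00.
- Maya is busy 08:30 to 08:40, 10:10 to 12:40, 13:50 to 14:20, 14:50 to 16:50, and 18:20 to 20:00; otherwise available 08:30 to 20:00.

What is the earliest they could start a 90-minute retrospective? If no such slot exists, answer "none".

Vera free within 08:30–20:00: 10:40–13:50, 19:30–20:00.
Brynn free within 08:30–20:00: 08:30–10:20, 11:30–12:20, 13:40–16:00, 18:00–19:50.
Maya free within 08:30–20:00: 08:40–10:10, 12:40–13:50, 14:20–14:50, 16:50–18:20.
Grace ∩ Vera: 10:40–12:50, 13:00–13:50, 19:30–20:00.
Grace ∩ Vera ∩ Sofia: 10:40–12:50, 13:00–13:50.
Grace ∩ Vera ∩ Sofia ∩ Brynn: 11:30–12:20, 13:40–13:50.
Grace ∩ Vera ∩ Sofia ∩ Brynn ∩ Oksana: 13:40–13:50.
Grace ∩ Vera ∩ Sofia ∩ Brynn ∩ Oksana ∩ Maya: 13:40–13:50.
Windows ≥ 90 min: (none).

none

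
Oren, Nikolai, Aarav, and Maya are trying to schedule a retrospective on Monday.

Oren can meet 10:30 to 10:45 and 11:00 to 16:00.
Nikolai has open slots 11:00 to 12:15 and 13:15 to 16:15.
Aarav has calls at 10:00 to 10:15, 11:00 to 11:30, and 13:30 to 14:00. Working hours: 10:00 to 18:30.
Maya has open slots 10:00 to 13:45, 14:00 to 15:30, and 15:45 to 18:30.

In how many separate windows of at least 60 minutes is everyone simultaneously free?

Aarav free within 10:00–18:30: 10:15–11:00, 11:30–13:30, 14:00–18:30.
Oren ∩ Nikolai: 11:00–12:15, 13:15–16:00.
Oren ∩ Nikolai ∩ Aarav: 11:30–12:15, 13:15–13:30, 14:00–16:00.
Oren ∩ Nikolai ∩ Aarav ∩ Maya: 11:30–12:15, 13:15–13:30, 14:00–15:30, 15:45–16:00.
Windows ≥ 60 min: 14:00–15:30.
That's 1 window.

1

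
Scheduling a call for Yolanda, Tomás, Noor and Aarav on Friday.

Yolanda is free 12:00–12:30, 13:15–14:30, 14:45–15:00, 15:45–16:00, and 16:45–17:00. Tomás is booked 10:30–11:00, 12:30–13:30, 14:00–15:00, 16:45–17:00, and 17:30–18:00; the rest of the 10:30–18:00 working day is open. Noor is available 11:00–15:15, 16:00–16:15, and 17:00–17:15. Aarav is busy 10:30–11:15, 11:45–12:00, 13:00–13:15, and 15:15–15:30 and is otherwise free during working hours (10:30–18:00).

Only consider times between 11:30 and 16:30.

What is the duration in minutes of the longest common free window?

30 minutes

Tomás free within 10:30–18:00: 11:00–12:30, 13:30–14:00, 15:00–16:45, 17:00–17:30.
Aarav free within 10:30–18:00: 11:15–11:45, 12:00–13:00, 13:15–15:15, 15:30–18:00.
Yolanda ∩ Tomás: 12:00–12:30, 13:30–14:00, 15:45–16:00.
Yolanda ∩ Tomás ∩ Noor: 12:00–12:30, 13:30–14:00.
Yolanda ∩ Tomás ∩ Noor ∩ Aarav: 12:00–12:30, 13:30–14:00.
Restricted to 11:30–16:30: 12:00–12:30, 13:30–14:00.
Common window lengths: 30, 30 min; longest is 30.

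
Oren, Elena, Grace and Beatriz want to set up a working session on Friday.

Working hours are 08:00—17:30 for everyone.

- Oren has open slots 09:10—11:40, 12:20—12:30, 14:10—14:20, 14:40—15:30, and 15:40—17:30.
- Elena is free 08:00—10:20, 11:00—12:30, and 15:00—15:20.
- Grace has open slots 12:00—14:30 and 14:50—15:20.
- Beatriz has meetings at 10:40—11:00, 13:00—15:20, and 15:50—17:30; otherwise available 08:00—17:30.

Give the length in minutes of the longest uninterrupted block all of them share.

Beatriz free within 08:00–17:30: 08:00–10:40, 11:00–13:00, 15:20–15:50.
Oren ∩ Elena: 09:10–10:20, 11:00–11:40, 12:20–12:30, 15:00–15:20.
Oren ∩ Elena ∩ Grace: 12:20–12:30, 15:00–15:20.
Oren ∩ Elena ∩ Grace ∩ Beatriz: 12:20–12:30.
Single common window of 10 minutes.

10 minutes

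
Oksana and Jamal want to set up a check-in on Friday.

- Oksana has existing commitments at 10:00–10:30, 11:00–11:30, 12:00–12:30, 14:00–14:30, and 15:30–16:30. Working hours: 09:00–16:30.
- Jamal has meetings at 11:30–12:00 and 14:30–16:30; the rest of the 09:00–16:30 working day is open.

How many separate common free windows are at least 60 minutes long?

Oksana free within 09:00–16:30: 09:00–10:00, 10:30–11:00, 11:30–12:00, 12:30–14:00, 14:30–15:30.
Jamal free within 09:00–16:30: 09:00–11:30, 12:00–14:30.
Oksana ∩ Jamal: 09:00–10:00, 10:30–11:00, 12:30–14:00.
Windows ≥ 60 min: 09:00–10:00, 12:30–14:00.
That's 2 windows.

2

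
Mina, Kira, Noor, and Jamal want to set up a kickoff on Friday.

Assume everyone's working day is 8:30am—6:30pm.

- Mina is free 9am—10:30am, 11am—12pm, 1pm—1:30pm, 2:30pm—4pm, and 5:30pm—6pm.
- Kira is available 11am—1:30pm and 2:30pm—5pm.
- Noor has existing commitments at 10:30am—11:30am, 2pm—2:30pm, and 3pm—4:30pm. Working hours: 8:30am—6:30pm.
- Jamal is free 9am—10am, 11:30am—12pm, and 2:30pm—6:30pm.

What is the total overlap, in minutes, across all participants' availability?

60 minutes

Noor free within 08:30–18:30: 08:30–10:30, 11:30–14:00, 14:30–15:00, 16:30–18:30.
Mina ∩ Kira: 11:00–12:00, 13:00–13:30, 14:30–16:00.
Mina ∩ Kira ∩ Noor: 11:30–12:00, 13:00–13:30, 14:30–15:00.
Mina ∩ Kira ∩ Noor ∩ Jamal: 11:30–12:00, 14:30–15:00.
Total common minutes: 30 + 30 = 60.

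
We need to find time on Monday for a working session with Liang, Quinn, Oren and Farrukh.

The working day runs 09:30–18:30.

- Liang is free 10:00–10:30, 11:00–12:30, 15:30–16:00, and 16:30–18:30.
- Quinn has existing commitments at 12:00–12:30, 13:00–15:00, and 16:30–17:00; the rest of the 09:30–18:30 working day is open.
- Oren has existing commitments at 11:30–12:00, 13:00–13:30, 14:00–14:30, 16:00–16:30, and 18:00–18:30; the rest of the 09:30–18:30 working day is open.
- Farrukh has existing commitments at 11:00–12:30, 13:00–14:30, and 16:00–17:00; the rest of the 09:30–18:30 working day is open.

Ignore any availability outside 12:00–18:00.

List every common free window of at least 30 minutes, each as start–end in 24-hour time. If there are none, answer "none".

Quinn free within 09:30–18:30: 09:30–12:00, 12:30–13:00, 15:00–16:30, 17:00–18:30.
Oren free within 09:30–18:30: 09:30–11:30, 12:00–13:00, 13:30–14:00, 14:30–16:00, 16:30–18:00.
Farrukh free within 09:30–18:30: 09:30–11:00, 12:30–13:00, 14:30–16:00, 17:00–18:30.
Liang ∩ Quinn: 10:00–10:30, 11:00–12:00, 15:30–16:00, 17:00–18:30.
Liang ∩ Quinn ∩ Oren: 10:00–10:30, 11:00–11:30, 15:30–16:00, 17:00–18:00.
Liang ∩ Quinn ∩ Oren ∩ Farrukh: 10:00–10:30, 15:30–16:00, 17:00–18:00.
Restricted to 12:00–18:00: 15:30–16:00, 17:00–18:00.
Windows ≥ 30 min: 15:30–16:00, 17:00–18:00.

15:30–16:00, 17:00–18:00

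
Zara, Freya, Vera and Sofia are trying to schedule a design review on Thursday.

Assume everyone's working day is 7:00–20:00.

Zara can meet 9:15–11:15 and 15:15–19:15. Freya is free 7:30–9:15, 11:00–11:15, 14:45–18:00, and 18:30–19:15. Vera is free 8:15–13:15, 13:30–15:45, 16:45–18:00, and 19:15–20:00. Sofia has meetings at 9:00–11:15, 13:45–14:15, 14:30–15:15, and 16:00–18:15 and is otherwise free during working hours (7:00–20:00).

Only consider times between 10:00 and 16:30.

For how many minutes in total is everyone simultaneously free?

Sofia free within 07:00–20:00: 07:00–09:00, 11:15–13:45, 14:15–14:30, 15:15–16:00, 18:15–20:00.
Zara ∩ Freya: 11:00–11:15, 15:15–18:00, 18:30–19:15.
Zara ∩ Freya ∩ Vera: 11:00–11:15, 15:15–15:45, 16:45–18:00.
Zara ∩ Freya ∩ Vera ∩ Sofia: 15:15–15:45.
Restricted to 10:00–16:30: 15:15–15:45.
Total common minutes: 30.

30 minutes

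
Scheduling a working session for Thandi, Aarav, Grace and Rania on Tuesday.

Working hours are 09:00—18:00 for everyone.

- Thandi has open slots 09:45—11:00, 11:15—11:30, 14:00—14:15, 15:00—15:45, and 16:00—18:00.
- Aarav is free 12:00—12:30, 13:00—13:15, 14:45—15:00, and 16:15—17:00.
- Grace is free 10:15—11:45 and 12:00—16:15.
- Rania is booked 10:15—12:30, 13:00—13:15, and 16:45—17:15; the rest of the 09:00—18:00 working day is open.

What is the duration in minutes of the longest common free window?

Rania free within 09:00–18:00: 09:00–10:15, 12:30–13:00, 13:15–16:45, 17:15–18:00.
Thandi ∩ Aarav: 16:15–17:00.
Thandi ∩ Aarav ∩ Grace: (none).
Thandi ∩ Aarav ∩ Grace ∩ Rania: (none).
No common window.

0 minutes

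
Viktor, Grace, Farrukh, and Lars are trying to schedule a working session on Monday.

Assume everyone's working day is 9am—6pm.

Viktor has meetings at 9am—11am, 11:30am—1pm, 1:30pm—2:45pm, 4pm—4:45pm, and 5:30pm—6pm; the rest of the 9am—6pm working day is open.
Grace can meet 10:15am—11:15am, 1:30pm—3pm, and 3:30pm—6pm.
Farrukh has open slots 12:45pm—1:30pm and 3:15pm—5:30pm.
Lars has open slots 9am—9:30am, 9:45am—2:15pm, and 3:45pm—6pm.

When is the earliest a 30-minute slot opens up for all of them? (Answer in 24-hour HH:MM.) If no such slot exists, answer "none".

Viktor free within 09:00–18:00: 11:00–11:30, 13:00–13:30, 14:45–16:00, 16:45–17:30.
Viktor ∩ Grace: 11:00–11:15, 14:45–15:00, 15:30–16:00, 16:45–17:30.
Viktor ∩ Grace ∩ Farrukh: 15:30–16:00, 16:45–17:30.
Viktor ∩ Grace ∩ Farrukh ∩ Lars: 15:45–16:00, 16:45–17:30.
Windows ≥ 30 min: 16:45–17:30.
Earliest such window starts at 16:45.

16:45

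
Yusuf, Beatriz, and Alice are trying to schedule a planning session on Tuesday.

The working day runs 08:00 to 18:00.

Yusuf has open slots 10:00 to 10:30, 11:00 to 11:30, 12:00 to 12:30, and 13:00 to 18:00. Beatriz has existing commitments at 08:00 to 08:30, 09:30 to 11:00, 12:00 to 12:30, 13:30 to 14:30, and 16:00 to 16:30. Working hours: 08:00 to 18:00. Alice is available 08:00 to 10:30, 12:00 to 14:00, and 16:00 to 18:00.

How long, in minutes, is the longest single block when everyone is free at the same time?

90 minutes

Beatriz free within 08:00–18:00: 08:30–09:30, 11:00–12:00, 12:30–13:30, 14:30–16:00, 16:30–18:00.
Yusuf ∩ Beatriz: 11:00–11:30, 13:00–13:30, 14:30–16:00, 16:30–18:00.
Yusuf ∩ Beatriz ∩ Alice: 13:00–13:30, 16:30–18:00.
Common window lengths: 30, 90 min; longest is 90.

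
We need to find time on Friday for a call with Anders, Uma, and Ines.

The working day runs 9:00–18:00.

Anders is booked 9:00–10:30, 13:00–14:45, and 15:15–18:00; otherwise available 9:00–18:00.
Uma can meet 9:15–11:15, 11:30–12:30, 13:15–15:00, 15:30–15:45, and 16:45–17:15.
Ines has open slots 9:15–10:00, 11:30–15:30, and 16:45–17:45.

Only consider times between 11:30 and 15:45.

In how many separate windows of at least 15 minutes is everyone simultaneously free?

2

Anders free within 09:00–18:00: 10:30–13:00, 14:45–15:15.
Anders ∩ Uma: 10:30–11:15, 11:30–12:30, 14:45–15:00.
Anders ∩ Uma ∩ Ines: 11:30–12:30, 14:45–15:00.
Restricted to 11:30–15:45: 11:30–12:30, 14:45–15:00.
Windows ≥ 15 min: 11:30–12:30, 14:45–15:00.
That's 2 windows.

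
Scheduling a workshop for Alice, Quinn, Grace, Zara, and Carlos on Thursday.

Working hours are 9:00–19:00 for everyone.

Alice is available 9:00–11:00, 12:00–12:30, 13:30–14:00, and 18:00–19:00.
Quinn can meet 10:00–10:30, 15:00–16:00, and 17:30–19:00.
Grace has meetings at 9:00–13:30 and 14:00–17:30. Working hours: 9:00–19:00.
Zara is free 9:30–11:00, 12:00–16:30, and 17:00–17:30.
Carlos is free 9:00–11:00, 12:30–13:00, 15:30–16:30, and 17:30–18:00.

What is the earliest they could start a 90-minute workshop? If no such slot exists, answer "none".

Grace free within 09:00–19:00: 13:30–14:00, 17:30–19:00.
Alice ∩ Quinn: 10:00–10:30, 18:00–19:00.
Alice ∩ Quinn ∩ Grace: 18:00–19:00.
Alice ∩ Quinn ∩ Grace ∩ Zara: (none).
Alice ∩ Quinn ∩ Grace ∩ Zara ∩ Carlos: (none).
Windows ≥ 90 min: (none).

none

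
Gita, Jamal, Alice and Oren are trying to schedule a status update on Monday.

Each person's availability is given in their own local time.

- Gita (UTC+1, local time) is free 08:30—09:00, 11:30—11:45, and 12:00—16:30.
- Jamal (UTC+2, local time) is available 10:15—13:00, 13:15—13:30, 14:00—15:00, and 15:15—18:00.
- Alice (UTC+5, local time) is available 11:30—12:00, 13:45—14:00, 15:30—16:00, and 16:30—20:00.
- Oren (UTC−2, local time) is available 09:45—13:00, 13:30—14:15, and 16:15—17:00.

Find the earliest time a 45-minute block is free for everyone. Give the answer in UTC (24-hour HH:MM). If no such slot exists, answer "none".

12:00

Gita → UTC: 07:30–08:00, 10:30–10:45, 11:00–15:30.
Jamal → UTC: 08:15–11:00, 11:15–11:30, 12:00–13:00, 13:15–16:00.
Alice → UTC: 06:30–07:00, 08:45–09:00, 10:30–11:00, 11:30–15:00.
Oren → UTC: 11:45–15:00, 15:30–16:15, 18:15–19:00.
Gita ∩ Jamal: 10:30–10:45, 11:15–11:30, 12:00–13:00, 13:15–15:30.
Gita ∩ Jamal ∩ Alice: 10:30–10:45, 12:00–13:00, 13:15–15:00.
Gita ∩ Jamal ∩ Alice ∩ Oren: 12:00–13:00, 13:15–15:00.
Windows ≥ 45 min: 12:00–13:00, 13:15–15:00.
Earliest such window starts at 12:00.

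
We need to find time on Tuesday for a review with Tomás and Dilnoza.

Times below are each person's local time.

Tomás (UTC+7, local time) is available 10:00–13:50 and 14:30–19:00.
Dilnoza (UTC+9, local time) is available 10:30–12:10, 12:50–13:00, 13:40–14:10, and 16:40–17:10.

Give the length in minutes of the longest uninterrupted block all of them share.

30 minutes

Tomás → UTC: 03:00–06:50, 07:30–12:00.
Dilnoza → UTC: 01:30–03:10, 03:50–04:00, 04:40–05:10, 07:40–08:10.
Tomás ∩ Dilnoza: 03:00–03:10, 03:50–04:00, 04:40–05:10, 07:40–08:10.
Common window lengths: 10, 10, 30, 30 min; longest is 30.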